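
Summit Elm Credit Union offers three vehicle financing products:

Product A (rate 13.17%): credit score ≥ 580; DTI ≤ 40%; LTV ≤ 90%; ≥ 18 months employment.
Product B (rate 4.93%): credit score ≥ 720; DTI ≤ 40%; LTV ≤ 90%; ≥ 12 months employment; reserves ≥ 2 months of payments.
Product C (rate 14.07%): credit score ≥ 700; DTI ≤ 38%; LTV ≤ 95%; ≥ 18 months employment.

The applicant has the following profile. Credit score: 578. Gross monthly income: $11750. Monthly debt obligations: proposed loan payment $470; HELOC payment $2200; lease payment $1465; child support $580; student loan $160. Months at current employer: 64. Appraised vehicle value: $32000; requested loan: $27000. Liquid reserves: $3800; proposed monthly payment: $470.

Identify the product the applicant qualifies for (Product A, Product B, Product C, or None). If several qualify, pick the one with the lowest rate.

None

Total debts = (470 + 2,200 + 1,465 + 580 + 160) = 4,875; DTI = 4,875/11,750 = 41.5%.
LTV = 27,000/32,000 = 84.4%.
Reserves = 3,800/470 = 8.1 months.
Product A: score 578 < 580; DTI 41.5% > 40%; LTV 84.4% ≤ 90%; employment 64 ≥ 18 mo → does not qualify.
Product B: score 578 < 720; DTI 41.5% > 40%; LTV 84.4% ≤ 90%; employment 64 ≥ 12 mo; reserves 8.1 ≥ 2 mo → does not qualify.
Product C: score 578 < 700; DTI 41.5% > 38%; LTV 84.4% ≤ 95%; employment 64 ≥ 18 mo → does not qualify.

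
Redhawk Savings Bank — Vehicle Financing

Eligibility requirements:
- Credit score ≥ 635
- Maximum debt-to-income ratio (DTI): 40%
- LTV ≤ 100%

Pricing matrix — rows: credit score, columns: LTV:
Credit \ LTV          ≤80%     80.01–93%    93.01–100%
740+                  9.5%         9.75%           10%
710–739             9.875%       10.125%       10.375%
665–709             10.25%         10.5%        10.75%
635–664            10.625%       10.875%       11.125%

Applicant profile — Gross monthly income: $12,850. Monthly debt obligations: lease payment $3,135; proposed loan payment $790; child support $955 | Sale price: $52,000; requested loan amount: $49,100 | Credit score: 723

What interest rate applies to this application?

Credit score 723 ≥ 635; Total monthly debts = (3,135 + 790 + 955) = 4,880. Debt-to-income = 4,880/12,850 = 38% — meets 40% limit
LTV = 49,100/52,000 = 94.4% ≤ 100%
Row: 723 falls in 710–739. Column: 94.4% falls in 93.01–100%. Rate = 10.375%.

10.375%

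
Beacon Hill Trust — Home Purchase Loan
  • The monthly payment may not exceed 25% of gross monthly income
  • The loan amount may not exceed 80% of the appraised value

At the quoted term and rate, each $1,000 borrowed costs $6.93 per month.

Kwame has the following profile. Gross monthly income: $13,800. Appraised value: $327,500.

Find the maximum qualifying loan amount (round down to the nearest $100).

$262,000

Payment cap: 25% × $13,800 = $3,450/month.
At $6.93 per $1,000, that supports 3,450/6.93 × 1,000 ≈ $497,835 → $497,800.
LTV cap: 80% × $327,500 = $262,000 → $262,000.
Binding constraint: loan-to-value.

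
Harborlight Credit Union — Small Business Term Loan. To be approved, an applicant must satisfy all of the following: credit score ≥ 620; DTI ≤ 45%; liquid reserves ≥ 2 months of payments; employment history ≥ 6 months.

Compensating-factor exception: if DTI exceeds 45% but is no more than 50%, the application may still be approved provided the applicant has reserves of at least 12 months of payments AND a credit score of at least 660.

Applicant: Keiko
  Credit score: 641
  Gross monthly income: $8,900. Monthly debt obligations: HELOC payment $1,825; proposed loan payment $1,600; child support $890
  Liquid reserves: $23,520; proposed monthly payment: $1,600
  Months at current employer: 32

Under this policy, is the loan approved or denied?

Denied

Credit score 641 ≥ 620 (meets base)
Total debts = (1,825 + 1,600 + 890) = 4,315. DTI = 4,315/8,900 = 48.5% > 45% — standard DTI limit exceeded.
Reserves = 23,520/1,600 = 14.7 months ≥ 2
Employment 32 ≥ 6 months
48.5% falls in the override range (45%–50%), so the compensating-factor test applies.
Reserves 14.7 ≥ 12 months; credit score 641 < 660.
Override conditions not both satisfied; exception does not apply.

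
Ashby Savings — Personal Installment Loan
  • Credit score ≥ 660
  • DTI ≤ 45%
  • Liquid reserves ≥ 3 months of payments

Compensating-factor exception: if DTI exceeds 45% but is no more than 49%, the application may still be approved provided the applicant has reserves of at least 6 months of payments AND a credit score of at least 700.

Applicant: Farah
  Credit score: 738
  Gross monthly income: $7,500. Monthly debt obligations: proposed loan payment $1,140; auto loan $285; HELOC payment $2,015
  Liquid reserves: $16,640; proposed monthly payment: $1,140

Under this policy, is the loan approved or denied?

Approved

Credit score 738 ≥ 660 (meets base)
Total debts = (1,140 + 285 + 2,015) = 3,440. DTI = 3,440/7,500 = 45.9% > 45% — standard DTI limit exceeded.
Reserves = 16,640/1,140 = 14.6 months ≥ 3
DTI 45.9% is within the 45%–49% exception band; checking compensating factors.
Override check — reserves: 14.6 mo (ok); score: 738 (ok).
Both override conditions satisfied; DTI exception granted.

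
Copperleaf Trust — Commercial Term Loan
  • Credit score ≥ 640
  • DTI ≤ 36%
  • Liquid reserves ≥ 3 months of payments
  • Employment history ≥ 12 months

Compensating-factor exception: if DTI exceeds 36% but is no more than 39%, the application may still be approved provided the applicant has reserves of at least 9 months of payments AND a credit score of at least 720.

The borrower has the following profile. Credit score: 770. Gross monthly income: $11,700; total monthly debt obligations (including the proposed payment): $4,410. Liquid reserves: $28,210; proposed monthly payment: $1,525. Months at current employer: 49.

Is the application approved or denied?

Credit score 770 ≥ 640 (meets base)
DTI = 4,410/11,700 = 37.7% > 36% — standard DTI limit exceeded.
Reserves: 28,210 ÷ 1,525 = 18.5 months (meets 3-month minimum)
Employment 49 ≥ 12 months
DTI 37.7% is within the 36%–39% exception band; checking compensating factors.
Override check — reserves: 18.5 mo (ok); score: 770 (ok).
Both compensating conditions met → exception applies.

Approved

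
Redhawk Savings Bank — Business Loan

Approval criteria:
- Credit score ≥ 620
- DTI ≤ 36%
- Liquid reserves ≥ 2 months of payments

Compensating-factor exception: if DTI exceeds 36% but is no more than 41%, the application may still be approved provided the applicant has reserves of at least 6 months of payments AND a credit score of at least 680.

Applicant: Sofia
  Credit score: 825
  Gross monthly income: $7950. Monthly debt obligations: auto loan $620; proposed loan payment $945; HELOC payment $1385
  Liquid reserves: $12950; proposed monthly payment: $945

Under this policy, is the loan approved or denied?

Credit score 825 ≥ 620 (meets base)
Total debts = (620 + 945 + 1,385) = 2,950. DTI: 2,950 ÷ 7,950 = 37.1%, over the 36% base limit.
Reserves: 12,950 ÷ 945 = 13.7 months (meets 2-month minimum)
DTI 37.1% is within the 36%–41% exception band; checking compensating factors.
Reserves 13.7 ≥ 6 months; credit score 825 ≥ 680.
Both override conditions satisfied; DTI exception granted.

Approved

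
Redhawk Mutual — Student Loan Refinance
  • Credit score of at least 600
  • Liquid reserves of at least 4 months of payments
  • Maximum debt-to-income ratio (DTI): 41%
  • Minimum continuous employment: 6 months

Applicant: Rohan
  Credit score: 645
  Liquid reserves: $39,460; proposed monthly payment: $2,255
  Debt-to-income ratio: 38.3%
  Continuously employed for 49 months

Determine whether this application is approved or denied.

Credit score 645 ≥ 600 (meets)
Reserves = 39,460/2,255 = 17.5 months ≥ 4
DTI 38.3% ≤ 41%
Employment 49 ≥ 6 months
All criteria satisfied.

Approved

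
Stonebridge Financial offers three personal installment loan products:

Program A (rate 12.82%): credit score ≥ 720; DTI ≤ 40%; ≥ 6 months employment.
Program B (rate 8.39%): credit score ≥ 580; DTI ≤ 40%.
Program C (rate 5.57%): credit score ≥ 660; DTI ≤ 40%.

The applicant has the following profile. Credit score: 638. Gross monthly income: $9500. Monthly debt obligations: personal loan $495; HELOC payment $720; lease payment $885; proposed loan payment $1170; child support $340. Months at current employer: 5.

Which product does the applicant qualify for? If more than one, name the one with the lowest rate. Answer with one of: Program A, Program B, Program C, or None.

Total debts = (495 + 720 + 885 + 1,170 + 340) = 3,610; DTI = 3,610/9,500 = 38%.
Program A: score 638 < 720; DTI 38% ≤ 40%; employment 5 < 6 mo → does not qualify.
Program B: score 638 ≥ 580; DTI 38% ≤ 40% → qualifies.
Program C: score 638 < 660; DTI 38% ≤ 40% → does not qualify.

Program B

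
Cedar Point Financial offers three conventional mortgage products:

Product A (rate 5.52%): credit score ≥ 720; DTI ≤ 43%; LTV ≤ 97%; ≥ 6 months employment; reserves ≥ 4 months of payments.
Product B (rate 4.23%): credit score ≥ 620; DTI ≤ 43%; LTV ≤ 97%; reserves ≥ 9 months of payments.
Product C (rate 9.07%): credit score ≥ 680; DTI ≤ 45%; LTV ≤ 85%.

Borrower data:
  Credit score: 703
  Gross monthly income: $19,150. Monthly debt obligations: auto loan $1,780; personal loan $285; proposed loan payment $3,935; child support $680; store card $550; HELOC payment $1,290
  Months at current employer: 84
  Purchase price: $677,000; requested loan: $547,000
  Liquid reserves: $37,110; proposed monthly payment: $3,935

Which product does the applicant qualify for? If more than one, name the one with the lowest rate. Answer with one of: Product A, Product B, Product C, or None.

Total debts = (1,780 + 285 + 3,935 + 680 + 550 + 1,290) = 8,520; DTI = 8,520/19,150 = 44.5%.
LTV = 547,000/677,000 = 80.8%.
Reserves = 37,110/3,935 = 9.4 months.
Product A: score 703 < 720; DTI 44.5% > 43%; LTV 80.8% ≤ 97%; employment 84 ≥ 6 mo; reserves 9.4 ≥ 4 mo → does not qualify.
Product B: score 703 ≥ 620; DTI 44.5% > 43%; LTV 80.8% ≤ 97%; reserves 9.4 ≥ 9 mo → does not qualify.
Product C: score 703 ≥ 680; DTI 44.5% ≤ 45%; LTV 80.8% ≤ 85% → qualifies.

Product C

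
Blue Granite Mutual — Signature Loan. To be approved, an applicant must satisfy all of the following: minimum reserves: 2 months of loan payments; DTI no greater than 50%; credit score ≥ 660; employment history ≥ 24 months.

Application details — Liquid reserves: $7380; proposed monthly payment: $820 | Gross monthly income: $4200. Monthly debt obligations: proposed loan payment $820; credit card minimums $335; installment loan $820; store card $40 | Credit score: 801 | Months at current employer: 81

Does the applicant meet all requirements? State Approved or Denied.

Reserves: 7,380 ÷ 820 = 9.0 months (meets 2-month minimum)
Total monthly debts = (820 + 335 + 820 + 40) = 2,015. DTI: 2,015 ÷ 4,200 = 48%, within the 50% cap
Credit score 801 ≥ 660 (meets)
Employment 81 ≥ 24 months
All criteria satisfied.

Approved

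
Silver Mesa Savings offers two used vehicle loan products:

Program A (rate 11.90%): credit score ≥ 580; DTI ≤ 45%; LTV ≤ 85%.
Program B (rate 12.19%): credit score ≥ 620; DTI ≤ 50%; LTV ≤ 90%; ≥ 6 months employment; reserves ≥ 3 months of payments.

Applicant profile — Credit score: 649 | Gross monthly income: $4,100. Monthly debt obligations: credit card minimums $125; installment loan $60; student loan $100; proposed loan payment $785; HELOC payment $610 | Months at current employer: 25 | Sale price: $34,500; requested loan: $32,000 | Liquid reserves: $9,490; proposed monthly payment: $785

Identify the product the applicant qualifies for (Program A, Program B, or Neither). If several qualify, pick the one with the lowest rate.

Total debts = (125 + 60 + 100 + 785 + 610) = 1,680; DTI = 1,680/4,100 = 41%.
LTV = 32,000/34,500 = 92.8%.
Reserves = 9,490/785 = 12.1 months.
Program A: score 649 ≥ 580; DTI 41% ≤ 45%; LTV 92.8% > 85% → does not qualify.
Program B: score 649 ≥ 620; DTI 41% ≤ 50%; LTV 92.8% > 90%; employment 25 ≥ 6 mo; reserves 12.1 ≥ 3 mo → does not qualify.

Neither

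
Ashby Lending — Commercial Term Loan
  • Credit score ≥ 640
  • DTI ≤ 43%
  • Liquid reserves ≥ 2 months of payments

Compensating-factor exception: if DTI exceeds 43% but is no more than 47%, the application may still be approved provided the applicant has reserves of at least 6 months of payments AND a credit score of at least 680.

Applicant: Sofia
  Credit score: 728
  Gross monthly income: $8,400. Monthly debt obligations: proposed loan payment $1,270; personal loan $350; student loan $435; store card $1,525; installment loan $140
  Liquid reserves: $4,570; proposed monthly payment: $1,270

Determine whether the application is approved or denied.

Credit score 728 ≥ 640 (meets base)
Total debts = (1,270 + 350 + 435 + 1,525 + 140) = 3,720. DTI = 3,720/8,400 = 44.3% > 43% — standard DTI limit exceeded.
Liquid reserves cover 4,570/1,270 = 3.6 months — ≥ 2 required
44.3% falls in the override range (43%–47%), so the compensating-factor test applies.
Override check — reserves: 3.6 mo (short of 6); score: 728 (ok).
Override conditions not both satisfied; exception does not apply.

Denied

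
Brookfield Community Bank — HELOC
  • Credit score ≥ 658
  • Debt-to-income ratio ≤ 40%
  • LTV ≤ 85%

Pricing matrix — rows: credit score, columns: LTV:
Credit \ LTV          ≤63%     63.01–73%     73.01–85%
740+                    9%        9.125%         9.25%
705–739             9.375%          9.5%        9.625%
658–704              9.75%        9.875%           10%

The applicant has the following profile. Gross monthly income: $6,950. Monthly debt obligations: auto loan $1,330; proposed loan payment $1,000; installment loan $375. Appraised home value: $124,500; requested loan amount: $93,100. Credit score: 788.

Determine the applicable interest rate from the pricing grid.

9.25%

Credit score 788 ≥ 658; Total monthly debts = (1,330 + 1,000 + 375) = 2,705. Debt-to-income = 2,705/6,950 = 38.9% — meets 40% limit
LTV = 93,100/124,500 = 74.8% ≤ 85%
Row: 788 falls in 740+. Column: 74.8% falls in 73.01–85%. Rate = 9.25%.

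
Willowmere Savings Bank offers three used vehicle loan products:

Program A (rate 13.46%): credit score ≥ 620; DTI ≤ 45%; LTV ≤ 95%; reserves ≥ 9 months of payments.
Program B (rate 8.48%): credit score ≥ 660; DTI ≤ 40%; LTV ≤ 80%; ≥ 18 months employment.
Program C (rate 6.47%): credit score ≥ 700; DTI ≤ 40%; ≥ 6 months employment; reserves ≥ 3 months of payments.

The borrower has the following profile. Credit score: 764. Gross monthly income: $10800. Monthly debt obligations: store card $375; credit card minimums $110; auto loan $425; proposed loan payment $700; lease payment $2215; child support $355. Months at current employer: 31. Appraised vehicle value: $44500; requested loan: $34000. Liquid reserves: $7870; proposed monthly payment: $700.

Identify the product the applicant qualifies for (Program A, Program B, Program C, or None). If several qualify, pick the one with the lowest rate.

Program C

Total debts = (375 + 110 + 425 + 700 + 2,215 + 355) = 4,180; DTI = 4,180/10,800 = 38.7%.
LTV = 34,000/44,500 = 76.4%.
Reserves = 7,870/700 = 11.2 months.
Program A: score 764 ≥ 620; DTI 38.7% ≤ 45%; LTV 76.4% ≤ 95%; reserves 11.2 ≥ 9 mo → qualifies.
Program B: score 764 ≥ 660; DTI 38.7% ≤ 40%; LTV 76.4% ≤ 80%; employment 31 ≥ 18 mo → qualifies.
Program C: score 764 ≥ 700; DTI 38.7% ≤ 40%; employment 31 ≥ 6 mo; reserves 11.2 ≥ 3 mo → qualifies.
Qualifying: Program A, Program B, Program C. Lowest rate is 6.47% → Program C.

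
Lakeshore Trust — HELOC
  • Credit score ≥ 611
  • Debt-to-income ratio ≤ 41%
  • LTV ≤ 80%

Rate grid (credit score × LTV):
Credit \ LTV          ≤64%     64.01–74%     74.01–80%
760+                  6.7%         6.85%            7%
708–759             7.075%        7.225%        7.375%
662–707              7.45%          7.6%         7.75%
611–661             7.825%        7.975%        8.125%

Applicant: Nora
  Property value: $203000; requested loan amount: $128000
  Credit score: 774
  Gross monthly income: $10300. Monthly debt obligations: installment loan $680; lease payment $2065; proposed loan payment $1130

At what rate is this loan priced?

Credit score 774 ≥ 611; Total monthly debts = (680 + 2,065 + 1,130) = 3,875. DTI = 3,875/10,300 = 37.6% ≤ 41%
LTV: 128,000 ÷ 203,000 = 63.1%, within 80% cap
Score 774 is in the 760+ band; LTV 63.1% is in the ≤64% band → 6.7%.

6.7%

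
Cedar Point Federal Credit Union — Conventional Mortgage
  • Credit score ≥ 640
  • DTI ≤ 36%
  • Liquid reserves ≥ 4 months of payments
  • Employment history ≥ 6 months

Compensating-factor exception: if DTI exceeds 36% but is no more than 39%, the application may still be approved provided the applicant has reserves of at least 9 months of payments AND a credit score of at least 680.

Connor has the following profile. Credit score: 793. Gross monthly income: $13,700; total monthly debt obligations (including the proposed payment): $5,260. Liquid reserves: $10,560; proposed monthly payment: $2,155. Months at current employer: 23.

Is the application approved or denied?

Denied

Credit score 793 ≥ 640 (meets base)
DTI = 5,260/13,700 = 38.4% > 36% — standard DTI limit exceeded.
Reserves: 10,560 ÷ 2,155 = 4.9 months (meets 4-month minimum)
Employment 23 ≥ 6 months
DTI 38.4% is within the 36%–39% exception band; checking compensating factors.
Reserves 4.9 < 9 months; credit score 793 ≥ 680.
Override conditions not both satisfied; exception does not apply.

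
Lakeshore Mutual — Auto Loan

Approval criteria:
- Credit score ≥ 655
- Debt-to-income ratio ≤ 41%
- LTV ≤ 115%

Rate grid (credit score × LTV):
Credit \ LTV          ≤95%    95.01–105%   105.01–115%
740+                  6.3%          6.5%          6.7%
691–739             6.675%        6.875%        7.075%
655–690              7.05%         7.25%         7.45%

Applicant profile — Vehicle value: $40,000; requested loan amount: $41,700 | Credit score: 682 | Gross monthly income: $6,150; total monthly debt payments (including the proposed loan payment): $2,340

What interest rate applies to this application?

7.25%

Credit score 682 ≥ 655; DTI: 2,340 ÷ 6,150 = 38%, within the 41% cap
LTV = 41,700/40,000 = 104.2% ≤ 115%
Row: 682 falls in 655–690. Column: 104.2% falls in 95.01–105%. Rate = 7.25%.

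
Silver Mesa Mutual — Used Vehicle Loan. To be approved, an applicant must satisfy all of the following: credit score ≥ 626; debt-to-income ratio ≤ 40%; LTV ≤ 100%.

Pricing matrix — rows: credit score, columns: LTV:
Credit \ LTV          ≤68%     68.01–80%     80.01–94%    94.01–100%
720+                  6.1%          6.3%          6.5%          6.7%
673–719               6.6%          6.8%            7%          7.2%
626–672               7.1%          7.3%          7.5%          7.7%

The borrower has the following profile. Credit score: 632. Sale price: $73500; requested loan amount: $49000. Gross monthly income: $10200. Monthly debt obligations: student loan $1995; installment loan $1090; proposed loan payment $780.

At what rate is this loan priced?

Credit score 632 ≥ 626; Total monthly debts = (1,995 + 1,090 + 780) = 3,865. DTI = 3,865/10,200 = 37.9% ≤ 40%
Loan-to-value = 49,000/73,500 = 66.7% — pass (100% max)
Row: 632 falls in 626–672. Column: 66.7% falls in ≤68%. Rate = 7.1%.

7.1%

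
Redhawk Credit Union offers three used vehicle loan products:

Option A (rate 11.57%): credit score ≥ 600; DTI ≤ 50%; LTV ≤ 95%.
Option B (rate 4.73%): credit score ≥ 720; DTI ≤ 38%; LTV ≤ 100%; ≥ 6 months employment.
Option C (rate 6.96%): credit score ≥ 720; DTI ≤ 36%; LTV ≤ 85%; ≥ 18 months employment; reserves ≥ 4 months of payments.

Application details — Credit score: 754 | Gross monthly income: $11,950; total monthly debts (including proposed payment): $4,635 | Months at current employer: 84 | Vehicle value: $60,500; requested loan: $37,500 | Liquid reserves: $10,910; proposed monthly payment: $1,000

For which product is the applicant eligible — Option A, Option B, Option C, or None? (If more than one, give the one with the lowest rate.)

DTI = 4,635/11,950 = 38.8%.
LTV = 37,500/60,500 = 62%.
Reserves = 10,910/1,000 = 10.9 months.
Option A: score 754 ≥ 600; DTI 38.8% ≤ 50%; LTV 62% ≤ 95% → qualifies.
Option B: score 754 ≥ 720; DTI 38.8% > 38%; LTV 62% ≤ 100%; employment 84 ≥ 6 mo → does not qualify.
Option C: score 754 ≥ 720; DTI 38.8% > 36%; LTV 62% ≤ 85%; employment 84 ≥ 18 mo; reserves 10.9 ≥ 4 mo → does not qualify.

Option A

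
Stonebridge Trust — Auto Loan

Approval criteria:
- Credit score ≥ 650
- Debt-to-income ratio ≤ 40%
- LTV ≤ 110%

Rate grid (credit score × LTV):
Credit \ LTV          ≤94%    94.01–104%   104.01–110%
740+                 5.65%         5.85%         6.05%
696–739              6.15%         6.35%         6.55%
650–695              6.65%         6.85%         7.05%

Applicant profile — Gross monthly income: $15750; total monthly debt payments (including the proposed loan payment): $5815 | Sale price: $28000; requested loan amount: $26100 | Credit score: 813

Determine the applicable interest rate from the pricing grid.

Credit score 813 ≥ 650; DTI: 5,815 ÷ 15,750 = 36.9%, within the 40% cap
LTV = 26,100/28,000 = 93.2% ≤ 110%
Score 813 is in the 740+ band; LTV 93.2% is in the ≤94% band → 5.65%.

5.65%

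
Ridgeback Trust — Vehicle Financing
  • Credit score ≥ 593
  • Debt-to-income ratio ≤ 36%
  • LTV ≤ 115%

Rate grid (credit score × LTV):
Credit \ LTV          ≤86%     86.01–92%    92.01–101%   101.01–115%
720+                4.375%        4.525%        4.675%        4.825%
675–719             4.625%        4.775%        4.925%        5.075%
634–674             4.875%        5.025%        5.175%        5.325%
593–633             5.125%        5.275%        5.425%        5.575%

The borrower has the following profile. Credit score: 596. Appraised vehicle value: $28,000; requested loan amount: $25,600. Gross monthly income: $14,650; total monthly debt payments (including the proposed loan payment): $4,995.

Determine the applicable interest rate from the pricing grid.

5.275%

Credit score 596 ≥ 593; DTI: 4,995 ÷ 14,650 = 34.1%, within the 36% cap
LTV = 25,600/28,000 = 91.4% ≤ 115%
Score 596 is in the 593–633 band; LTV 91.4% is in the 86.01–92% band → 5.275%.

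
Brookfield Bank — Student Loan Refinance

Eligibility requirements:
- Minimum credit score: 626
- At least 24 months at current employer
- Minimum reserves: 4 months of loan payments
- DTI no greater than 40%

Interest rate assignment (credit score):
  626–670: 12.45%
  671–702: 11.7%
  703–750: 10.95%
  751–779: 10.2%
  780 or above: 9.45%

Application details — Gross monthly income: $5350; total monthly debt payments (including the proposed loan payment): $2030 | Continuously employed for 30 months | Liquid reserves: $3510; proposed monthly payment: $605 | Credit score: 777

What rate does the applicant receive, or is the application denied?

Credit score 777 ≥ 626 (meets minimum)
Reserves: 3,510 ÷ 605 = 5.8 months (meets 4-month minimum)
Employment 30 ≥ 24 months
DTI = 2,030/5,350 = 37.9% ≤ 40%
All requirements met. Score 777 falls in the 751–779 tier → 10.2%.

Approved at 10.2%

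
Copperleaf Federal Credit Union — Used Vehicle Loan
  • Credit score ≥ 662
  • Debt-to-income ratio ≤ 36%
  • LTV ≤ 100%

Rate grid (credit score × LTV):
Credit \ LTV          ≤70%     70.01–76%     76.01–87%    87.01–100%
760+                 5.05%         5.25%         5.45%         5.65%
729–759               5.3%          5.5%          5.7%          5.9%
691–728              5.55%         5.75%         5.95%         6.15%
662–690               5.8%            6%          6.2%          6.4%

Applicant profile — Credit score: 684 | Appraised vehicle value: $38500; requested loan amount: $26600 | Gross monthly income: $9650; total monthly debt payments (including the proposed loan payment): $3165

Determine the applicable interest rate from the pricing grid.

5.8%

Credit score 684 ≥ 662; Debt-to-income = 3,165/9,650 = 32.8% — meets 36% limit
LTV = 26,600/38,500 = 69.1% ≤ 100%
Credit 684 → row 662–690; LTV 69.1% → column ≤70%. Grid cell → 5.8%.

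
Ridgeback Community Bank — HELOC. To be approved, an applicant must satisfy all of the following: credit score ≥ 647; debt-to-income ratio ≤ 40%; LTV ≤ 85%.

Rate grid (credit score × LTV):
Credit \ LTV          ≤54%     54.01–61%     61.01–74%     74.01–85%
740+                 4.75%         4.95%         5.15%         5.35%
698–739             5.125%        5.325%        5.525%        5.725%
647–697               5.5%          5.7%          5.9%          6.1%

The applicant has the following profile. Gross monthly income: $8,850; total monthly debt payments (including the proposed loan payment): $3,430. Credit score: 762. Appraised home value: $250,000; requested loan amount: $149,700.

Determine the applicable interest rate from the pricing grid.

4.95%

Credit score 762 ≥ 647; Debt-to-income = 3,430/8,850 = 38.8% — meets 40% limit
LTV: 149,700 ÷ 250,000 = 59.9%, within 85% cap
Credit 762 → row 740+; LTV 59.9% → column 54.01–61%. Grid cell → 4.95%.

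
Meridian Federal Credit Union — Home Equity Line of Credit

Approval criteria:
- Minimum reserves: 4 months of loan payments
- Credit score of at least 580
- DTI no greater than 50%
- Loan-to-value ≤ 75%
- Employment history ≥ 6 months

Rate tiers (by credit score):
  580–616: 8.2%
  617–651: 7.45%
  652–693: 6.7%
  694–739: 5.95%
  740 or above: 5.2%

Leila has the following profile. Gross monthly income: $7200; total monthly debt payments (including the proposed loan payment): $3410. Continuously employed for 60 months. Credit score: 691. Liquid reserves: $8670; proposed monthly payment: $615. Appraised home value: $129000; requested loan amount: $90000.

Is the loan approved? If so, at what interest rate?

Credit score 691 ≥ 580 (meets minimum)
Liquid reserves cover 8,670/615 = 14.1 months — ≥ 4 required
DTI: 3,410 ÷ 7,200 = 47.4%, within the 50% cap
Employment 60 ≥ 6 months
LTV = 90,000/129,000 = 69.8% ≤ 75%
All requirements met. Score 691 falls in the 652–693 tier → 6.7%.

Approved at 6.7%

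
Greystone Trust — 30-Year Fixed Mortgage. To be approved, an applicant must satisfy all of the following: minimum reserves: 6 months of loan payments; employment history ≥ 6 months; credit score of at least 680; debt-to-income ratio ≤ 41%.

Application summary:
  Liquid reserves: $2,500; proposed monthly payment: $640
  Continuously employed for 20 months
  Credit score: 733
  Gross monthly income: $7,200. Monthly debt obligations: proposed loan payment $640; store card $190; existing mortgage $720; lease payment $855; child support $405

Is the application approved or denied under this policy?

Denied

Reserves = 2,500/640 = 3.9 months < 6
Employment 20 ≥ 6 months
Credit score 733 ≥ 680 (meets)
Total monthly debts = (640 + 190 + 720 + 855 + 405) = 2,810. DTI: 2,810 ÷ 7,200 = 39%, within the 41% cap
Fails on reserves.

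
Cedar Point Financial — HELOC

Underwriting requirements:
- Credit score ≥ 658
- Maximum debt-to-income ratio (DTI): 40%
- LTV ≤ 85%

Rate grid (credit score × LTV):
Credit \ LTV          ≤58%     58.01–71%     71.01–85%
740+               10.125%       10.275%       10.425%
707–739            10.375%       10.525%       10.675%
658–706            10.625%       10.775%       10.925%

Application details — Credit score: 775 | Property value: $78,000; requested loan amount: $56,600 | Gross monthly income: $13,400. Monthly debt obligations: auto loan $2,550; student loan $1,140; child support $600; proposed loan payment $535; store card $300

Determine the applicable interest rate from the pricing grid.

10.425%

Credit score 775 ≥ 658; Total monthly debts = (2,550 + 1,140 + 600 + 535 + 300) = 5,125. Debt-to-income = 5,125/13,400 = 38.2% — meets 40% limit
LTV: 56,600 ÷ 78,000 = 72.6%, within 85% cap
Row: 775 falls in 740+. Column: 72.6% falls in 71.01–85%. Rate = 10.425%.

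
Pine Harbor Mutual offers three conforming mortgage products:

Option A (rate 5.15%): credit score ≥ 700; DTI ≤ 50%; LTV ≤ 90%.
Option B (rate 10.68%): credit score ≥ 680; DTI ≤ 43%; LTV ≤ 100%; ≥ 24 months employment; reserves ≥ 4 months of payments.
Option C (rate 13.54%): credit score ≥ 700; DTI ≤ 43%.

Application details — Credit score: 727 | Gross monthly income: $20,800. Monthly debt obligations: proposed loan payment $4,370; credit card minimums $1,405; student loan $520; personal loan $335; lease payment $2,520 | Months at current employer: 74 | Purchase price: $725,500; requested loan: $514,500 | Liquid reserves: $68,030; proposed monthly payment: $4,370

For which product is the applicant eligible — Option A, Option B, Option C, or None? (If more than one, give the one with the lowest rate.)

Total debts = (4,370 + 1,405 + 520 + 335 + 2,520) = 9,150; DTI = 9,150/20,800 = 44%.
LTV = 514,500/725,500 = 70.9%.
Reserves = 68,030/4,370 = 15.6 months.
Option A: score 727 ≥ 700; DTI 44% ≤ 50%; LTV 70.9% ≤ 90% → qualifies.
Option B: score 727 ≥ 680; DTI 44% > 43%; LTV 70.9% ≤ 100%; employment 74 ≥ 24 mo; reserves 15.6 ≥ 4 mo → does not qualify.
Option C: score 727 ≥ 700; DTI 44% > 43% → does not qualify.

Option A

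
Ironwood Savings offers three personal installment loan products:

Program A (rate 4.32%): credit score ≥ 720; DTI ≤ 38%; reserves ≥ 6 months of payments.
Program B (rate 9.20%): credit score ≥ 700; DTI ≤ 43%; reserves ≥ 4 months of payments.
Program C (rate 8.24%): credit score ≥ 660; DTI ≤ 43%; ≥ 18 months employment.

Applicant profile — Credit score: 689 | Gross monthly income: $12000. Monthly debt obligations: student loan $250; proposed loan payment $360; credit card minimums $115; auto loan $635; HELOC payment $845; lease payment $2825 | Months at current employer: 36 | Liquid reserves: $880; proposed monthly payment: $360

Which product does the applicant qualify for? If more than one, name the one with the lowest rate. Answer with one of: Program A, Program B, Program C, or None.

Total debts = (250 + 360 + 115 + 635 + 845 + 2,825) = 5,030; DTI = 5,030/12,000 = 41.9%.
Reserves = 880/360 = 2.4 months.
Program A: score 689 < 720; DTI 41.9% > 38%; reserves 2.4 < 6 mo → does not qualify.
Program B: score 689 < 700; DTI 41.9% ≤ 43%; reserves 2.4 < 4 mo → does not qualify.
Program C: score 689 ≥ 660; DTI 41.9% ≤ 43%; employment 36 ≥ 18 mo → qualifies.

Program C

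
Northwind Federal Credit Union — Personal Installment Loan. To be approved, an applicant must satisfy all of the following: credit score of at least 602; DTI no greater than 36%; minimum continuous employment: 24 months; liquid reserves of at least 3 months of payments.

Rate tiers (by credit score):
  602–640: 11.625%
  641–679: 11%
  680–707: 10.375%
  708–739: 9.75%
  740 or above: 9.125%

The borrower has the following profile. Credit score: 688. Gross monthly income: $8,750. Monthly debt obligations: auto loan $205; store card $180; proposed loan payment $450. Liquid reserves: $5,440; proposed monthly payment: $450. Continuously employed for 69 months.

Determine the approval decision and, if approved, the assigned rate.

Approved at 10.375%

Credit score 688 ≥ 602 (meets minimum)
Liquid reserves cover 5,440/450 = 12.1 months — ≥ 3 required
Total monthly debts = (205 + 180 + 450) = 835. Debt-to-income = 835/8,750 = 9.5% — meets 36% limit
Employment 69 ≥ 24 months
All requirements met. Score 688 falls in the 680–707 tier → 10.375%.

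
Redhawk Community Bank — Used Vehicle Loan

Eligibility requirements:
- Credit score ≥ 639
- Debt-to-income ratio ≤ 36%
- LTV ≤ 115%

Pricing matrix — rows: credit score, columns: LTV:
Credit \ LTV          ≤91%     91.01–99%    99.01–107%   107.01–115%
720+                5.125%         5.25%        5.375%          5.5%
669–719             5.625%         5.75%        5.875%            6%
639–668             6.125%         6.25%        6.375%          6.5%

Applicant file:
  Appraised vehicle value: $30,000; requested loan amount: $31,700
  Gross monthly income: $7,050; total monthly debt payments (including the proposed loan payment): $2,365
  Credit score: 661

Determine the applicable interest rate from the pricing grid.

6.375%

Credit score 661 ≥ 639; Debt-to-income = 2,365/7,050 = 33.5% — meets 36% limit
LTV: 31,700 ÷ 30,000 = 105.7%, within 115% cap
Score 661 is in the 639–668 band; LTV 105.7% is in the 99.01–107% band → 6.375%.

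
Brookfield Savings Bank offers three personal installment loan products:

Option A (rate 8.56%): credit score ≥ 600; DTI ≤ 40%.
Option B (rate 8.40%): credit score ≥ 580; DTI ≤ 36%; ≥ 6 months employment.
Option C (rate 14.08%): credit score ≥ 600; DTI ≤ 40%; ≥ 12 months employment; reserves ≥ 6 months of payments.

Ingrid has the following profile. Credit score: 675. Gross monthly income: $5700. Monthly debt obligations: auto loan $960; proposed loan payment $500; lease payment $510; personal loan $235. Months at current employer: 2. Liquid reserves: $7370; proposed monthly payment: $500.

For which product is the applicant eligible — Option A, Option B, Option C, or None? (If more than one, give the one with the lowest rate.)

Total debts = (960 + 500 + 510 + 235) = 2,205; DTI = 2,205/5,700 = 38.7%.
Reserves = 7,370/500 = 14.7 months.
Option A: score 675 ≥ 600; DTI 38.7% ≤ 40% → qualifies.
Option B: score 675 ≥ 580; DTI 38.7% > 36%; employment 2 < 6 mo → does not qualify.
Option C: score 675 ≥ 600; DTI 38.7% ≤ 40%; employment 2 < 12 mo; reserves 14.7 ≥ 6 mo → does not qualify.

Option A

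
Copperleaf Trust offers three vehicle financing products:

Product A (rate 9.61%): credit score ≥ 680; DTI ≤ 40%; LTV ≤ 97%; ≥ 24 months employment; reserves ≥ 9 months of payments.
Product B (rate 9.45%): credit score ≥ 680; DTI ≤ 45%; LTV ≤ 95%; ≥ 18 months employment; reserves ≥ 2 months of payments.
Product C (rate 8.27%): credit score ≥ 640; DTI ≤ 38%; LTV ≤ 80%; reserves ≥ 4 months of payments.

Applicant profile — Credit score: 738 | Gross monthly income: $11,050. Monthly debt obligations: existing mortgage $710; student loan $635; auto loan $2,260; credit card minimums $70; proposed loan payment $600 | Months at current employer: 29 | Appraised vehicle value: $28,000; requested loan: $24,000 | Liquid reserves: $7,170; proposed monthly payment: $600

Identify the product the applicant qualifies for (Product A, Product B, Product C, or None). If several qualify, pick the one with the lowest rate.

Total debts = (710 + 635 + 2,260 + 70 + 600) = 4,275; DTI = 4,275/11,050 = 38.7%.
LTV = 24,000/28,000 = 85.7%.
Reserves = 7,170/600 = 11.9 months.
Product A: score 738 ≥ 680; DTI 38.7% ≤ 40%; LTV 85.7% ≤ 97%; employment 29 ≥ 24 mo; reserves 11.9 ≥ 9 mo → qualifies.
Product B: score 738 ≥ 680; DTI 38.7% ≤ 45%; LTV 85.7% ≤ 95%; employment 29 ≥ 18 mo; reserves 11.9 ≥ 2 mo → qualifies.
Product C: score 738 ≥ 640; DTI 38.7% > 38%; LTV 85.7% > 80%; reserves 11.9 ≥ 4 mo → does not qualify.
Qualifying: Product A, Product B. Lowest rate is 9.45% → Product B.

Product B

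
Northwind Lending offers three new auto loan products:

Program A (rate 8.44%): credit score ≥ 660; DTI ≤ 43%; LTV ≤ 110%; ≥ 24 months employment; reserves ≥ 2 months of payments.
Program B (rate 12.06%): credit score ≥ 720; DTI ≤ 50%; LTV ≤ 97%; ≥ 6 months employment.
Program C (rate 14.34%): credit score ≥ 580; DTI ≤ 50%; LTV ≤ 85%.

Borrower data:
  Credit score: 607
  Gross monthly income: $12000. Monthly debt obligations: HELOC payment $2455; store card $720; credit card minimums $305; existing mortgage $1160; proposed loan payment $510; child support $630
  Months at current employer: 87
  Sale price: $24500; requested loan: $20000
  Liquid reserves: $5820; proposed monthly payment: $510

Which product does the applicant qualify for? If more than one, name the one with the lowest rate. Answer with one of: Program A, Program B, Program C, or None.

Total debts = (2,455 + 720 + 305 + 1,160 + 510 + 630) = 5,780; DTI = 5,780/12,000 = 48.2%.
LTV = 20,000/24,500 = 81.6%.
Reserves = 5,820/510 = 11.4 months.
Program A: score 607 < 660; DTI 48.2% > 43%; LTV 81.6% ≤ 110%; employment 87 ≥ 24 mo; reserves 11.4 ≥ 2 mo → does not qualify.
Program B: score 607 < 720; DTI 48.2% ≤ 50%; LTV 81.6% ≤ 97%; employment 87 ≥ 6 mo → does not qualify.
Program C: score 607 ≥ 580; DTI 48.2% ≤ 50%; LTV 81.6% ≤ 85% → qualifies.

Program C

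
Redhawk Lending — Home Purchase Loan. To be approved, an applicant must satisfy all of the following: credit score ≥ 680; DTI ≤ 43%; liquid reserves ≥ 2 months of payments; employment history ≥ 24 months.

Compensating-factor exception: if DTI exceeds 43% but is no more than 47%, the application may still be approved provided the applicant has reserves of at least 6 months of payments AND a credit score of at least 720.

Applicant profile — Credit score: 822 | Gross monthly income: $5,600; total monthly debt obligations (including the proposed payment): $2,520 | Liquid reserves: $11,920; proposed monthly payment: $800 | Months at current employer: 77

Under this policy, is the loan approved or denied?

Credit score 822 ≥ 680 (meets base)
DTI: 2,520 ÷ 5,600 = 45%, over the 43% base limit.
Reserves = 11,920/800 = 14.9 months ≥ 2
Employment 77 ≥ 24 months
DTI 45% is within the 43%–47% exception band; checking compensating factors.
Override check — reserves: 14.9 mo (ok); score: 822 (ok).
Both override conditions satisfied; DTI exception granted.

Approved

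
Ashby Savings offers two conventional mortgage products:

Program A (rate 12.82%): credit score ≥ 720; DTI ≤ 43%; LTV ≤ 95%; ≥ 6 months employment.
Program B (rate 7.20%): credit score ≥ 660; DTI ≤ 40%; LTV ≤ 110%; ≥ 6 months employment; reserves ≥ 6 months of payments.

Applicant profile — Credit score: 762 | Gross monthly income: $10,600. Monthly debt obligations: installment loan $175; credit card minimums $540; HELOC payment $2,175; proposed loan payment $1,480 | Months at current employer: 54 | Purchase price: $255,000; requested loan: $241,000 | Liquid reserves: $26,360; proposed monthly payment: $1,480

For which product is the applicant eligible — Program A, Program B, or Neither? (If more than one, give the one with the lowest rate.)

Total debts = (175 + 540 + 2,175 + 1,480) = 4,370; DTI = 4,370/10,600 = 41.2%.
LTV = 241,000/255,000 = 94.5%.
Reserves = 26,360/1,480 = 17.8 months.
Program A: score 762 ≥ 720; DTI 41.2% ≤ 43%; LTV 94.5% ≤ 95%; employment 54 ≥ 6 mo → qualifies.
Program B: score 762 ≥ 660; DTI 41.2% > 40%; LTV 94.5% ≤ 110%; employment 54 ≥ 6 mo; reserves 17.8 ≥ 6 mo → does not qualify.

Program A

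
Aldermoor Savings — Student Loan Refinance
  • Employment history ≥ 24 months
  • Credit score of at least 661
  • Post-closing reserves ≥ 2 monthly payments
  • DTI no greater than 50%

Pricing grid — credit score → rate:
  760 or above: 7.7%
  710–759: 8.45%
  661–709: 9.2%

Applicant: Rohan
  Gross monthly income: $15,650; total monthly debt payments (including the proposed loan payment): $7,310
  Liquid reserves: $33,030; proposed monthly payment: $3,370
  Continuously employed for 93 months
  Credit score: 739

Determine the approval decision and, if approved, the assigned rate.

Credit score 739 ≥ 661 (meets minimum)
DTI = 7,310/15,650 = 46.7% ≤ 50%
Employment 93 ≥ 24 months
Liquid reserves cover 33,030/3,370 = 9.8 months — ≥ 2 required
All requirements met. Score 739 falls in the 710–759 tier → 8.45%.

Approved at 8.45%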